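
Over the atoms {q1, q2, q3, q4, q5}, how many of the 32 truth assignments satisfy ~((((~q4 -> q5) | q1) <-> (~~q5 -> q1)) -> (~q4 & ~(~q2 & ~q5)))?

Initial set: {~((((~q4 -> q5) | q1) <-> (~~q5 -> q1)) -> (~q4 & ~(~q2 & ~q5)))}.
~((((~q4 -> q5) | q1) <-> (~~q5 -> q1)) -> (~q4 & ~(~q2 & ~q5))): α-rule — add (((~q4 -> q5) | q1) <-> (~~q5 -> q1)), ~(~q4 & ~(~q2 & ~q5)).
(((~q4 -> q5) | q1) <-> (~~q5 -> q1)): β-rule — branch into ((~q4 -> q5) | q1), (~~q5 -> q1)  //  ~((~q4 -> q5) | q1), ~(~~q5 -> q1).
  branch 1 (add ((~q4 -> q5) | q1), (~~q5 -> q1)):
    ~(~q4 & ~(~q2 & ~q5)): β-rule — branch into ~~q4  //  ~~(~q2 & ~q5).
      branch 1.1 (add ~~q4):
        ((~q4 -> q5) | q1): β-rule — branch into (~q4 -> q5)  //  q1.
          branch 1.1.1 (add (~q4 -> q5)):
            (~~q5 -> q1): β-rule — branch into ~~~q5  //  q1.
              branch 1.1.1.1 (add ~~~q5):
                ~~~q5: drop double negation, giving ~q5.
                (~q4 -> q5): β-rule — branch into ~~q4  //  q5.
                  branch 1.1.1.1.1 (add ~~q4):
                    ○ open, literals {q4=true, q5=false}.
                  branch 1.1.1.1.2 (add q5):
                    × closes — contains both q5 and ~q5.
              branch 1.1.1.2 (add q1):
                (~q4 -> q5): β-rule — branch into ~~q4  //  q5.
                  branch 1.1.1.2.1 (add ~~q4):
                    ○ open, literals {q1=true, q4=true}.
                  branch 1.1.1.2.2 (add q5):
                    ○ open, literals {q1=true, q4=true, q5=true}.
          branch 1.1.2 (add q1):
            (~~q5 -> q1): β-rule — branch into ~~~q5  //  q1.
              branch 1.1.2.1 (add ~~~q5):
                ~~~q5: drop double negation, giving ~q5.
                ○ open, literals {q1=true, q4=true, q5=false}.
              branch 1.1.2.2 (add q1):
                ○ open, literals {q1=true, q4=true}.
      branch 1.2 (add ~~(~q2 & ~q5)):
        ~~(~q2 & ~q5): α-rule — add ~q2, ~q5.
        ((~q4 -> q5) | q1): β-rule — branch into (~q4 -> q5)  //  q1.
          branch 1.2.1 (add (~q4 -> q5)):
            (~~q5 -> q1): β-rule — branch into ~~~q5  //  q1.
              branch 1.2.1.1 (add ~~~q5):
                ~~~q5: drop double negation, giving ~q5.
                (~q4 -> q5): β-rule — branch into ~~q4  //  q5.
                  branch 1.2.1.1.1 (add ~~q4):
                    ○ open, literals {q2=false, q4=true, q5=false}.
                  branch 1.2.1.1.2 (add q5):
                    × closes — contains both q5 and ~q5.
              branch 1.2.1.2 (add q1):
                (~q4 -> q5): β-rule — branch into ~~q4  //  q5.
                  branch 1.2.1.2.1 (add ~~q4):
                    ○ open, literals {q1=true, q2=false, q4=true, q5=false}.
                  branch 1.2.1.2.2 (add q5):
                    × closes — contains both q5 and ~q5.
          branch 1.2.2 (add q1):
            (~~q5 -> q1): β-rule — branch into ~~~q5  //  q1.
              branch 1.2.2.1 (add ~~~q5):
                ~~~q5: drop double negation, giving ~q5.
                ○ open, literals {q1=true, q2=false, q5=false}.
              branch 1.2.2.2 (add q1):
                ○ open, literals {q1=true, q2=false, q5=false}.
  branch 2 (add ~((~q4 -> q5) | q1), ~(~~q5 -> q1)):
    ~((~q4 -> q5) | q1): α-rule — add ~(~q4 -> q5), ~q1.
    ~(~~q5 -> q1): α-rule — add ~~q5, ~q1.
    ~(~q4 -> q5): α-rule — add ~q4, ~q5.
    ~~q5: drop double negation, giving q5.
    × closes — contains both q5 and ~q5.
4 branches closed, 9 open.
Each open branch fixes some atoms; the unmentioned ones are free. Counting distinct full assignments: branch {q4=true, q5=false} (q1, q2, q3) contributes 8 new; branch {q1=true, q4=true} (q2, q3, q5) contributes 4 new; branch {q1=true, q4=true, q5=true} (q2, q3) contributes 0 new; branch {q1=true, q4=true, q5=false} (q2, q3) contributes 0 new; branch {q1=true, q4=true} (q2, q3, q5) contributes 0 new; branch {q2=false, q4=true, q5=false} (q1, q3) contributes 0 new; branch {q1=true, q2=false, q4=true, q5=false} (q3) contributes 0 new; branch {q1=true, q2=false, q5=false} (q3, q4) contributes 2 new; branch {q1=true, q2=false, q5=false} (q3, q4) contributes 0 new. Total: 14.

14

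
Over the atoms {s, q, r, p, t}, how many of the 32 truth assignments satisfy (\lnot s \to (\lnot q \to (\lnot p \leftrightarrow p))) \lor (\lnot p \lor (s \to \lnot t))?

Initial set: {((\lnot s \to (\lnot q \to (\lnot p \leftrightarrow p))) \lor (\lnot p \lor (s \to \lnot t)))}.
((\lnot s \to (\lnot q \to (\lnot p \leftrightarrow p))) \lor (\lnot p \lor (s \to \lnot t))): β-rule — branch into (\lnot s \to (\lnot q \to (\lnot p \leftrightarrow p)))  //  (\lnot p \lor (s \to \lnot t)).
  branch 1 (add (\lnot s \to (\lnot q \to (\lnot p \leftrightarrow p)))):
    (\lnot s \to (\lnot q \to (\lnot p \leftrightarrow p))): β-rule — branch into \lnot \lnot s  //  (\lnot q \to (\lnot p \leftrightarrow p)).
      branch 1.1 (add \lnot \lnot s):
        ○ open, literals {s=1}.
      branch 1.2 (add (\lnot q \to (\lnot p \leftrightarrow p))):
        (\lnot q \to (\lnot p \leftrightarrow p)): β-rule — branch into \lnot \lnot q  //  (\lnot p \leftrightarrow p).
          branch 1.2.1 (add \lnot \lnot q):
            ○ open, literals {q=1}.
          branch 1.2.2 (add (\lnot p \leftrightarrow p)):
            (\lnot p \leftrightarrow p): β-rule — branch into \lnot p, p  //  \lnot \lnot p, \lnot p.
              branch 1.2.2.1 (add \lnot p, p):
                × closes — contains both p and \lnot p.
              branch 1.2.2.2 (add \lnot \lnot p, \lnot p):
                × closes — contains both p and \lnot p.
  branch 2 (add (\lnot p \lor (s \to \lnot t))):
    (\lnot p \lor (s \to \lnot t)): β-rule — branch into \lnot p  //  (s \to \lnot t).
      branch 2.1 (add \lnot p):
        ○ open, literals {p=0}.
      branch 2.2 (add (s \to \lnot t)):
        (s \to \lnot t): β-rule — branch into \lnot s  //  \lnot t.
          branch 2.2.1 (add \lnot s):
            ○ open, literals {s=0}.
          branch 2.2.2 (add \lnot t):
            ○ open, literals {t=0}.
2 branches closed, 5 open.
Each open branch fixes some atoms; the unmentioned ones are free. Counting distinct full assignments: branch {s=1} (q, r, p, t) contributes 16 new; branch {q=1} (s, r, p, t) contributes 8 new; branch {p=0} (s, q, r, t) contributes 4 new; branch {s=0} (q, r, p, t) contributes 4 new; branch {t=0} (s, q, r, p) contributes 0 new. Total: 32.

32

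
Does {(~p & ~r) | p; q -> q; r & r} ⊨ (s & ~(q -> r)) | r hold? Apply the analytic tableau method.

Initial set: {((~p & ~r) | p); (q -> q); (r & r); ~((s & ~(q -> r)) | r)}.
(r & r): α-rule — add r, r.
~((s & ~(q -> r)) | r): α-rule — add ~(s & ~(q -> r)), ~r.
× closes — contains both r and ~r.
All 1 branch closes.
Every branch closed, so the premises entail the conclusion.

Yes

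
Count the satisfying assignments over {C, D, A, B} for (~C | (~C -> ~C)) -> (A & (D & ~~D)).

4

Initial set: {((~C | (~C -> ~C)) -> (A & (D & ~~D)))}.
((~C | (~C -> ~C)) -> (A & (D & ~~D))): β-rule — branch into ~(~C | (~C -> ~C))  //  (A & (D & ~~D)).
  branch 1 (add ~(~C | (~C -> ~C))):
    ~(~C | (~C -> ~C)): α-rule — add ~~C, ~(~C -> ~C).
    ~(~C -> ~C): α-rule — add ~C, ~~C.
    × closes — contains both C and ~C.
  branch 2 (add (A & (D & ~~D))):
    (A & (D & ~~D)): α-rule — add A, (D & ~~D).
    (D & ~~D): α-rule — add D, ~~D.
    ~~D: drop double negation, giving D.
    ○ open, literals {A=T, D=T}.
1 branch closed, 1 open.
Each open branch fixes some atoms; the unmentioned ones are free. Counting distinct full assignments: branch {A=T, D=T} (C, B) contributes 4 new. Total: 4.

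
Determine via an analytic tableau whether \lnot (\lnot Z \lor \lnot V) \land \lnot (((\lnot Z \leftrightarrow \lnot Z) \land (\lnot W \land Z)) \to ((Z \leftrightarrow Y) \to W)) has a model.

Satisfiable

Initial set: {(\lnot (\lnot Z \lor \lnot V) \land \lnot (((\lnot Z \leftrightarrow \lnot Z) \land (\lnot W \land Z)) \to ((Z \leftrightarrow Y) \to W)))}.
(\lnot (\lnot Z \lor \lnot V) \land \lnot (((\lnot Z \leftrightarrow \lnot Z) \land (\lnot W \land Z)) \to ((Z \leftrightarrow Y) \to W))): α-rule — add \lnot (\lnot Z \lor \lnot V), \lnot (((\lnot Z \leftrightarrow \lnot Z) \land (\lnot W \land Z)) \to ((Z \leftrightarrow Y) \to W)).
\lnot (\lnot Z \lor \lnot V): α-rule — add \lnot \lnot Z, \lnot \lnot V.
\lnot (((\lnot Z \leftrightarrow \lnot Z) \land (\lnot W \land Z)) \to ((Z \leftrightarrow Y) \to W)): α-rule — add ((\lnot Z \leftrightarrow \lnot Z) \land (\lnot W \land Z)), \lnot ((Z \leftrightarrow Y) \to W).
((\lnot Z \leftrightarrow \lnot Z) \land (\lnot W \land Z)): α-rule — add (\lnot Z \leftrightarrow \lnot Z), (\lnot W \land Z).
\lnot ((Z \leftrightarrow Y) \to W): α-rule — add (Z \leftrightarrow Y), \lnot W.
(\lnot W \land Z): α-rule — add \lnot W, Z.
(\lnot Z \leftrightarrow \lnot Z): β-rule — branch into \lnot Z, \lnot Z  //  \lnot \lnot Z, \lnot \lnot Z.
  branch 1 (add \lnot Z, \lnot Z):
    × closes — contains both Z and \lnot Z.
  branch 2 (add \lnot \lnot Z, \lnot \lnot Z):
    (Z \leftrightarrow Y): β-rule — branch into Z, Y  //  \lnot Z, \lnot Y.
      branch 2.1 (add Z, Y):
        ○ open, literals {V=1, W=0, Y=1, Z=1}.
      branch 2.2 (add \lnot Z, \lnot Y):
        × closes — contains both Z and \lnot Z.
2 branches closed, 1 open.
An open branch gives a satisfying assignment: V=1, W=0, Y=1, Z=1.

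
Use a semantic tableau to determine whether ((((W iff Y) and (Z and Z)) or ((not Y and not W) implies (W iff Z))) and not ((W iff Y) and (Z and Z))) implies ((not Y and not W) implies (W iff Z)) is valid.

Valid

Assume the negation and expand:
Initial set: {F (((((W iff Y) and (Z and Z)) or ((not Y and not W) implies (W iff Z))) and not ((W iff Y) and (Z and Z))) implies ((not Y and not W) implies (W iff Z)))}.
F (((((W iff Y) and (Z and Z)) or ((not Y and not W) implies (W iff Z))) and not ((W iff Y) and (Z and Z))) implies ((not Y and not W) implies (W iff Z))): α-rule — add T ((((W iff Y) and (Z and Z)) or ((not Y and not W) implies (W iff Z))) and not ((W iff Y) and (Z and Z))), F ((not Y and not W) implies (W iff Z)).
T ((((W iff Y) and (Z and Z)) or ((not Y and not W) implies (W iff Z))) and not ((W iff Y) and (Z and Z))): α-rule — add T (((W iff Y) and (Z and Z)) or ((not Y and not W) implies (W iff Z))), T not ((W iff Y) and (Z and Z)).
F ((not Y and not W) implies (W iff Z)): α-rule — add T (not Y and not W), F (W iff Z).
T (not Y and not W): α-rule — add T not Y, T not W.
T (((W iff Y) and (Z and Z)) or ((not Y and not W) implies (W iff Z))): β-rule — branch into T ((W iff Y) and (Z and Z))  //  T ((not Y and not W) implies (W iff Z)).
  branch 1 (add T ((W iff Y) and (Z and Z))):
    T ((W iff Y) and (Z and Z)): α-rule — add T (W iff Y), T (Z and Z).
    T (Z and Z): α-rule — add T Z, T Z.
    T not ((W iff Y) and (Z and Z)): β-rule — branch into F (W iff Y)  //  F (Z and Z).
      branch 1.1 (add F (W iff Y)):
        F (W iff Z): β-rule — branch into T W, F Z  //  F W, T Z.
          branch 1.1.1 (add T W, F Z):
            × closes — contains both W and not W.
          branch 1.1.2 (add F W, T Z):
            T (W iff Y): β-rule — branch into T W, T Y  //  F W, F Y.
              branch 1.1.2.1 (add T W, T Y):
                × closes — contains both W and not W.
              branch 1.1.2.2 (add F W, F Y):
                F (W iff Y): β-rule — branch into T W, F Y  //  F W, T Y.
                  branch 1.1.2.2.1 (add T W, F Y):
                    × closes — contains both W and not W.
                  branch 1.1.2.2.2 (add F W, T Y):
                    × closes — contains both Y and not Y.
      branch 1.2 (add F (Z and Z)):
        F (W iff Z): β-rule — branch into T W, F Z  //  F W, T Z.
          branch 1.2.1 (add T W, F Z):
            × closes — contains both W and not W.
          branch 1.2.2 (add F W, T Z):
            T (W iff Y): β-rule — branch into T W, T Y  //  F W, F Y.
              branch 1.2.2.1 (add T W, T Y):
                × closes — contains both W and not W.
              branch 1.2.2.2 (add F W, F Y):
                F (Z and Z): β-rule — branch into F Z  //  F Z.
                  branch 1.2.2.2.1 (add F Z):
                    × closes — contains both Z and not Z.
                  branch 1.2.2.2.2 (add F Z):
                    × closes — contains both Z and not Z.
  branch 2 (add T ((not Y and not W) implies (W iff Z))):
    T not ((W iff Y) and (Z and Z)): β-rule — branch into F (W iff Y)  //  F (Z and Z).
      branch 2.1 (add F (W iff Y)):
        F (W iff Z): β-rule — branch into T W, F Z  //  F W, T Z.
          branch 2.1.1 (add T W, F Z):
            × closes — contains both W and not W.
          branch 2.1.2 (add F W, T Z):
            T ((not Y and not W) implies (W iff Z)): β-rule — branch into F (not Y and not W)  //  T (W iff Z).
              branch 2.1.2.1 (add F (not Y and not W)):
                F (W iff Y): β-rule — branch into T W, F Y  //  F W, T Y.
                  branch 2.1.2.1.1 (add T W, F Y):
                    × closes — contains both W and not W.
                  branch 2.1.2.1.2 (add F W, T Y):
                    × closes — contains both Y and not Y.
              branch 2.1.2.2 (add T (W iff Z)):
                F (W iff Y): β-rule — branch into T W, F Y  //  F W, T Y.
                  branch 2.1.2.2.1 (add T W, F Y):
                    × closes — contains both W and not W.
                  branch 2.1.2.2.2 (add F W, T Y):
                    × closes — contains both Y and not Y.
      branch 2.2 (add F (Z and Z)):
        F (W iff Z): β-rule — branch into T W, F Z  //  F W, T Z.
          branch 2.2.1 (add T W, F Z):
            × closes — contains both W and not W.
          branch 2.2.2 (add F W, T Z):
            T ((not Y and not W) implies (W iff Z)): β-rule — branch into F (not Y and not W)  //  T (W iff Z).
              branch 2.2.2.1 (add F (not Y and not W)):
                F (Z and Z): β-rule — branch into F Z  //  F Z.
                  branch 2.2.2.1.1 (add F Z):
                    × closes — contains both Z and not Z.
                  branch 2.2.2.1.2 (add F Z):
                    × closes — contains both Z and not Z.
              branch 2.2.2.2 (add T (W iff Z)):
                F (Z and Z): β-rule — branch into F Z  //  F Z.
                  branch 2.2.2.2.1 (add F Z):
                    × closes — contains both Z and not Z.
                  branch 2.2.2.2.2 (add F Z):
                    × closes — contains both Z and not Z.
All 18 branches close.
Every branch closed, so the negation is unsatisfiable and the formula is valid.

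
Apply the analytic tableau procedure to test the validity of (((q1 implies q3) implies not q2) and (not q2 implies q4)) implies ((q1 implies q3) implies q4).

Valid

Assume the negation and expand:
Initial set: {F ((((q1 implies q3) implies not q2) and (not q2 implies q4)) implies ((q1 implies q3) implies q4))}.
F ((((q1 implies q3) implies not q2) and (not q2 implies q4)) implies ((q1 implies q3) implies q4)): α-rule — add T (((q1 implies q3) implies not q2) and (not q2 implies q4)), F ((q1 implies q3) implies q4).
T (((q1 implies q3) implies not q2) and (not q2 implies q4)): α-rule — add T ((q1 implies q3) implies not q2), T (not q2 implies q4).
F ((q1 implies q3) implies q4): α-rule — add T (q1 implies q3), F q4.
T ((q1 implies q3) implies not q2): β-rule — branch into F (q1 implies q3)  //  T not q2.
  branch 1 (add F (q1 implies q3)):
    F (q1 implies q3): α-rule — add T q1, F q3.
    T (not q2 implies q4): β-rule — branch into F not q2  //  T q4.
      branch 1.1 (add F not q2):
        T (q1 implies q3): β-rule — branch into F q1  //  T q3.
          branch 1.1.1 (add F q1):
            × closes — contains both q1 and not q1.
          branch 1.1.2 (add T q3):
            × closes — contains both q3 and not q3.
      branch 1.2 (add T q4):
        × closes — contains both q4 and not q4.
  branch 2 (add T not q2):
    T (not q2 implies q4): β-rule — branch into F not q2  //  T q4.
      branch 2.1 (add F not q2):
        × closes — contains both q2 and not q2.
      branch 2.2 (add T q4):
        × closes — contains both q4 and not q4.
All 5 branches close.
Every branch closed, so the negation is unsatisfiable and the formula is valid.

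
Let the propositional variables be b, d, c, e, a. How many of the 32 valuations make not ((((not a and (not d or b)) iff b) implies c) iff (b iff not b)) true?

Initial set: {T not ((((not a and (not d or b)) iff b) implies c) iff (b iff not b))}.
T not ((((not a and (not d or b)) iff b) implies c) iff (b iff not b)): β-rule — branch into T (((not a and (not d or b)) iff b) implies c), F (b iff not b)  //  F (((not a and (not d or b)) iff b) implies c), T (b iff not b).
  branch 1 (add T (((not a and (not d or b)) iff b) implies c), F (b iff not b)):
    T (((not a and (not d or b)) iff b) implies c): β-rule — branch into F ((not a and (not d or b)) iff b)  //  T c.
      branch 1.1 (add F ((not a and (not d or b)) iff b)):
        F (b iff not b): β-rule — branch into T b, F not b  //  F b, T not b.
          branch 1.1.1 (add T b, F not b):
            F ((not a and (not d or b)) iff b): β-rule — branch into T (not a and (not d or b)), F b  //  F (not a and (not d or b)), T b.
              branch 1.1.1.1 (add T (not a and (not d or b)), F b):
                × closes — contains both b and not b.
              branch 1.1.1.2 (add F (not a and (not d or b)), T b):
                F (not a and (not d or b)): β-rule — branch into F not a  //  F (not d or b).
                  branch 1.1.1.2.1 (add F not a):
                    ○ open, literals {a=T, b=T}.
                  branch 1.1.1.2.2 (add F (not d or b)):
                    F (not d or b): α-rule — add F not d, F b.
                    × closes — contains both b and not b.
          branch 1.1.2 (add F b, T not b):
            F ((not a and (not d or b)) iff b): β-rule — branch into T (not a and (not d or b)), F b  //  F (not a and (not d or b)), T b.
              branch 1.1.2.1 (add T (not a and (not d or b)), F b):
                T (not a and (not d or b)): α-rule — add T not a, T (not d or b).
                T (not d or b): β-rule — branch into T not d  //  T b.
                  branch 1.1.2.1.1 (add T not d):
                    ○ open, literals {a=F, b=F, d=F}.
                  branch 1.1.2.1.2 (add T b):
                    × closes — contains both b and not b.
              branch 1.1.2.2 (add F (not a and (not d or b)), T b):
                × closes — contains both b and not b.
      branch 1.2 (add T c):
        F (b iff not b): β-rule — branch into T b, F not b  //  F b, T not b.
          branch 1.2.1 (add T b, F not b):
            ○ open, literals {b=T, c=T}.
          branch 1.2.2 (add F b, T not b):
            ○ open, literals {b=F, c=T}.
  branch 2 (add F (((not a and (not d or b)) iff b) implies c), T (b iff not b)):
    F (((not a and (not d or b)) iff b) implies c): α-rule — add T ((not a and (not d or b)) iff b), F c.
    T (b iff not b): β-rule — branch into T b, T not b  //  F b, F not b.
      branch 2.1 (add T b, T not b):
        × closes — contains both b and not b.
      branch 2.2 (add F b, F not b):
        × closes — contains both b and not b.
6 branches closed, 4 open.
Each open branch fixes some atoms; the unmentioned ones are free. Counting distinct full assignments: branch {a=T, b=T} (d, c, e) contributes 8 new; branch {a=F, b=F, d=F} (c, e) contributes 4 new; branch {b=T, c=T} (d, e, a) contributes 4 new; branch {b=F, c=T} (d, e, a) contributes 6 new. Total: 22.

22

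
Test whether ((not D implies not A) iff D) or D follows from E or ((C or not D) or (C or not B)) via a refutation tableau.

Initial set: {(E or ((C or not D) or (C or not B))); not (((not D implies not A) iff D) or D)}.
not (((not D implies not A) iff D) or D): α-rule — add not ((not D implies not A) iff D), not D.
(E or ((C or not D) or (C or not B))): β-rule — branch into E  //  ((C or not D) or (C or not B)).
  branch 1 (add E):
    not ((not D implies not A) iff D): β-rule — branch into (not D implies not A), not D  //  not (not D implies not A), D.
      branch 1.1 (add (not D implies not A), not D):
        (not D implies not A): β-rule — branch into not not D  //  not A.
          branch 1.1.1 (add not not D):
            × closes — contains both D and not D.
          branch 1.1.2 (add not A):
            ○ open, literals {A=F, D=F, E=T}.
      branch 1.2 (add not (not D implies not A), D):
        × closes — contains both D and not D.
  branch 2 (add ((C or not D) or (C or not B))):
    not ((not D implies not A) iff D): β-rule — branch into (not D implies not A), not D  //  not (not D implies not A), D.
      branch 2.1 (add (not D implies not A), not D):
        ((C or not D) or (C or not B)): β-rule — branch into (C or not D)  //  (C or not B).
          branch 2.1.1 (add (C or not D)):
            (not D implies not A): β-rule — branch into not not D  //  not A.
              branch 2.1.1.1 (add not not D):
                × closes — contains both D and not D.
              branch 2.1.1.2 (add not A):
                (C or not D): β-rule — branch into C  //  not D.
                  branch 2.1.1.2.1 (add C):
                    ○ open, literals {A=F, C=T, D=F}.
                  branch 2.1.1.2.2 (add not D):
                    ○ open, literals {A=F, D=F}.
          branch 2.1.2 (add (C or not B)):
            (not D implies not A): β-rule — branch into not not D  //  not A.
              branch 2.1.2.1 (add not not D):
                × closes — contains both D and not D.
              branch 2.1.2.2 (add not A):
                (C or not B): β-rule — branch into C  //  not B.
                  branch 2.1.2.2.1 (add C):
                    ○ open, literals {A=F, C=T, D=F}.
                  branch 2.1.2.2.2 (add not B):
                    ○ open, literals {A=F, B=F, D=F}.
      branch 2.2 (add not (not D implies not A), D):
        × closes — contains both D and not D.
5 branches closed, 5 open.
An open branch gives a countermodel: A=F, D=F, E=T (unmentioned atoms arbitrary); the premises hold there but the conclusion fails.

No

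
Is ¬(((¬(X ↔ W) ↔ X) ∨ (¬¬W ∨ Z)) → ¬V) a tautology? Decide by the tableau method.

Assume the negation and expand:
Initial set: {¬¬(((¬(X ↔ W) ↔ X) ∨ (¬¬W ∨ Z)) → ¬V)}.
¬¬(((¬(X ↔ W) ↔ X) ∨ (¬¬W ∨ Z)) → ¬V): β-rule — branch into ¬((¬(X ↔ W) ↔ X) ∨ (¬¬W ∨ Z))  //  ¬V.
  branch 1 (add ¬((¬(X ↔ W) ↔ X) ∨ (¬¬W ∨ Z))):
    ¬((¬(X ↔ W) ↔ X) ∨ (¬¬W ∨ Z)): α-rule — add ¬(¬(X ↔ W) ↔ X), ¬(¬¬W ∨ Z).
    ¬(¬¬W ∨ Z): α-rule — add ¬¬¬W, ¬Z.
    ¬¬¬W: drop double negation, giving ¬W.
    ¬(¬(X ↔ W) ↔ X): β-rule — branch into ¬(X ↔ W), ¬X  //  ¬¬(X ↔ W), X.
      branch 1.1 (add ¬(X ↔ W), ¬X):
        ¬(X ↔ W): β-rule — branch into X, ¬W  //  ¬X, W.
          branch 1.1.1 (add X, ¬W):
            × closes — contains both X and ¬X.
          branch 1.1.2 (add ¬X, W):
            × closes — contains both W and ¬W.
      branch 1.2 (add ¬¬(X ↔ W), X):
        ¬¬(X ↔ W): β-rule — branch into X, W  //  ¬X, ¬W.
          branch 1.2.1 (add X, W):
            × closes — contains both W and ¬W.
          branch 1.2.2 (add ¬X, ¬W):
            × closes — contains both X and ¬X.
  branch 2 (add ¬V):
    ○ open, literals {V=false}.
4 branches closed, 1 open.
An open branch gives a countermodel: V=false (unmentioned atoms arbitrary); under it the original formula is false.

Not valid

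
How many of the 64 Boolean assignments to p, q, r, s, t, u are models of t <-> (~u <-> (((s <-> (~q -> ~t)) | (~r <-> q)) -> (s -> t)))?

32

Initial set: {T (t <-> (~u <-> (((s <-> (~q -> ~t)) | (~r <-> q)) -> (s -> t))))}.
T (t <-> (~u <-> (((s <-> (~q -> ~t)) | (~r <-> q)) -> (s -> t)))): β-rule — branch into T t, T (~u <-> (((s <-> (~q -> ~t)) | (~r <-> q)) -> (s -> t)))  //  F t, F (~u <-> (((s <-> (~q -> ~t)) | (~r <-> q)) -> (s -> t))).
  branch 1 (add T t, T (~u <-> (((s <-> (~q -> ~t)) | (~r <-> q)) -> (s -> t)))):
    T (~u <-> (((s <-> (~q -> ~t)) | (~r <-> q)) -> (s -> t))): β-rule — branch into T ~u, T (((s <-> (~q -> ~t)) | (~r <-> q)) -> (s -> t))  //  F ~u, F (((s <-> (~q -> ~t)) | (~r <-> q)) -> (s -> t)).
      branch 1.1 (add T ~u, T (((s <-> (~q -> ~t)) | (~r <-> q)) -> (s -> t))):
        T (((s <-> (~q -> ~t)) | (~r <-> q)) -> (s -> t)): β-rule — branch into F ((s <-> (~q -> ~t)) | (~r <-> q))  //  T (s -> t).
          branch 1.1.1 (add F ((s <-> (~q -> ~t)) | (~r <-> q))):
            F ((s <-> (~q -> ~t)) | (~r <-> q)): α-rule — add F (s <-> (~q -> ~t)), F (~r <-> q).
            F (s <-> (~q -> ~t)): β-rule — branch into T s, F (~q -> ~t)  //  F s, T (~q -> ~t).
              branch 1.1.1.1 (add T s, F (~q -> ~t)):
                F (~q -> ~t): α-rule — add T ~q, F ~t.
                F (~r <-> q): β-rule — branch into T ~r, F q  //  F ~r, T q.
                  branch 1.1.1.1.1 (add T ~r, F q):
                    ○ open, literals {q=0, r=0, s=1, t=1, u=0}.
                  branch 1.1.1.1.2 (add F ~r, T q):
                    × closes — contains both q and ~q.
              branch 1.1.1.2 (add F s, T (~q -> ~t)):
                F (~r <-> q): β-rule — branch into T ~r, F q  //  F ~r, T q.
                  branch 1.1.1.2.1 (add T ~r, F q):
                    T (~q -> ~t): β-rule — branch into F ~q  //  T ~t.
                      branch 1.1.1.2.1.1 (add F ~q):
                        × closes — contains both q and ~q.
                      branch 1.1.1.2.1.2 (add T ~t):
                        × closes — contains both t and ~t.
                  branch 1.1.1.2.2 (add F ~r, T q):
                    T (~q -> ~t): β-rule — branch into F ~q  //  T ~t.
                      branch 1.1.1.2.2.1 (add F ~q):
                        ○ open, literals {q=1, r=1, s=0, t=1, u=0}.
                      branch 1.1.1.2.2.2 (add T ~t):
                        × closes — contains both t and ~t.
          branch 1.1.2 (add T (s -> t)):
            T (s -> t): β-rule — branch into F s  //  T t.
              branch 1.1.2.1 (add F s):
                ○ open, literals {s=0, t=1, u=0}.
              branch 1.1.2.2 (add T t):
                ○ open, literals {t=1, u=0}.
      branch 1.2 (add F ~u, F (((s <-> (~q -> ~t)) | (~r <-> q)) -> (s -> t))):
        F (((s <-> (~q -> ~t)) | (~r <-> q)) -> (s -> t)): α-rule — add T ((s <-> (~q -> ~t)) | (~r <-> q)), F (s -> t).
        F (s -> t): α-rule — add T s, F t.
        × closes — contains both t and ~t.
  branch 2 (add F t, F (~u <-> (((s <-> (~q -> ~t)) | (~r <-> q)) -> (s -> t)))):
    F (~u <-> (((s <-> (~q -> ~t)) | (~r <-> q)) -> (s -> t))): β-rule — branch into T ~u, F (((s <-> (~q -> ~t)) | (~r <-> q)) -> (s -> t))  //  F ~u, T (((s <-> (~q -> ~t)) | (~r <-> q)) -> (s -> t)).
      branch 2.1 (add T ~u, F (((s <-> (~q -> ~t)) | (~r <-> q)) -> (s -> t))):
        F (((s <-> (~q -> ~t)) | (~r <-> q)) -> (s -> t)): α-rule — add T ((s <-> (~q -> ~t)) | (~r <-> q)), F (s -> t).
        F (s -> t): α-rule — add T s, F t.
        T ((s <-> (~q -> ~t)) | (~r <-> q)): β-rule — branch into T (s <-> (~q -> ~t))  //  T (~r <-> q).
          branch 2.1.1 (add T (s <-> (~q -> ~t))):
            T (s <-> (~q -> ~t)): β-rule — branch into T s, T (~q -> ~t)  //  F s, F (~q -> ~t).
              branch 2.1.1.1 (add T s, T (~q -> ~t)):
                T (~q -> ~t): β-rule — branch into F ~q  //  T ~t.
                  branch 2.1.1.1.1 (add F ~q):
                    ○ open, literals {q=1, s=1, t=0, u=0}.
                  branch 2.1.1.1.2 (add T ~t):
                    ○ open, literals {s=1, t=0, u=0}.
              branch 2.1.1.2 (add F s, F (~q -> ~t)):
                × closes — contains both s and ~s.
          branch 2.1.2 (add T (~r <-> q)):
            T (~r <-> q): β-rule — branch into T ~r, T q  //  F ~r, F q.
              branch 2.1.2.1 (add T ~r, T q):
                ○ open, literals {q=1, r=0, s=1, t=0, u=0}.
              branch 2.1.2.2 (add F ~r, F q):
                ○ open, literals {q=0, r=1, s=1, t=0, u=0}.
      branch 2.2 (add F ~u, T (((s <-> (~q -> ~t)) | (~r <-> q)) -> (s -> t))):
        T (((s <-> (~q -> ~t)) | (~r <-> q)) -> (s -> t)): β-rule — branch into F ((s <-> (~q -> ~t)) | (~r <-> q))  //  T (s -> t).
          branch 2.2.1 (add F ((s <-> (~q -> ~t)) | (~r <-> q))):
            F ((s <-> (~q -> ~t)) | (~r <-> q)): α-rule — add F (s <-> (~q -> ~t)), F (~r <-> q).
            F (s <-> (~q -> ~t)): β-rule — branch into T s, F (~q -> ~t)  //  F s, T (~q -> ~t).
              branch 2.2.1.1 (add T s, F (~q -> ~t)):
                F (~q -> ~t): α-rule — add T ~q, F ~t.
                × closes — contains both t and ~t.
              branch 2.2.1.2 (add F s, T (~q -> ~t)):
                F (~r <-> q): β-rule — branch into T ~r, F q  //  F ~r, T q.
                  branch 2.2.1.2.1 (add T ~r, F q):
                    T (~q -> ~t): β-rule — branch into F ~q  //  T ~t.
                      branch 2.2.1.2.1.1 (add F ~q):
                        × closes — contains both q and ~q.
                      branch 2.2.1.2.1.2 (add T ~t):
                        ○ open, literals {q=0, r=0, s=0, t=0, u=1}.
                  branch 2.2.1.2.2 (add F ~r, T q):
                    T (~q -> ~t): β-rule — branch into F ~q  //  T ~t.
                      branch 2.2.1.2.2.1 (add F ~q):
                        ○ open, literals {q=1, r=1, s=0, t=0, u=1}.
                      branch 2.2.1.2.2.2 (add T ~t):
                        ○ open, literals {q=1, r=1, s=0, t=0, u=1}.
          branch 2.2.2 (add T (s -> t)):
            T (s -> t): β-rule — branch into F s  //  T t.
              branch 2.2.2.1 (add F s):
                ○ open, literals {s=0, t=0, u=1}.
              branch 2.2.2.2 (add T t):
                × closes — contains both t and ~t.
9 branches closed, 12 open.
Each open branch fixes some atoms; the unmentioned ones are free. Counting distinct full assignments: branch {q=0, r=0, s=1, t=1, u=0} (p) contributes 2 new; branch {q=1, r=1, s=0, t=1, u=0} (p) contributes 2 new; branch {s=0, t=1, u=0} (p, q, r) contributes 6 new; branch {t=1, u=0} (p, q, r, s) contributes 6 new; branch {q=1, s=1, t=0, u=0} (p, r) contributes 4 new; branch {s=1, t=0, u=0} (p, q, r) contributes 4 new; branch {q=1, r=0, s=1, t=0, u=0} (p) contributes 0 new; branch {q=0, r=1, s=1, t=0, u=0} (p) contributes 0 new; branch {q=0, r=0, s=0, t=0, u=1} (p) contributes 2 new; branch {q=1, r=1, s=0, t=0, u=1} (p) contributes 2 new; branch {q=1, r=1, s=0, t=0, u=1} (p) contributes 0 new; branch {s=0, t=0, u=1} (p, q, r) contributes 4 new. Total: 32.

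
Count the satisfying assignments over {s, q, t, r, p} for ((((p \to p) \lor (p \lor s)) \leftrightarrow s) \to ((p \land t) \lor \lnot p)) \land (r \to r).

Initial set: {(((((p \to p) \lor (p \lor s)) \leftrightarrow s) \to ((p \land t) \lor \lnot p)) \land (r \to r))}.
(((((p \to p) \lor (p \lor s)) \leftrightarrow s) \to ((p \land t) \lor \lnot p)) \land (r \to r)): α-rule — add ((((p \to p) \lor (p \lor s)) \leftrightarrow s) \to ((p \land t) \lor \lnot p)), (r \to r).
((((p \to p) \lor (p \lor s)) \leftrightarrow s) \to ((p \land t) \lor \lnot p)): β-rule — branch into \lnot (((p \to p) \lor (p \lor s)) \leftrightarrow s)  //  ((p \land t) \lor \lnot p).
  branch 1 (add \lnot (((p \to p) \lor (p \lor s)) \leftrightarrow s)):
    (r \to r): β-rule — branch into \lnot r  //  r.
      branch 1.1 (add \lnot r):
        \lnot (((p \to p) \lor (p \lor s)) \leftrightarrow s): β-rule — branch into ((p \to p) \lor (p \lor s)), \lnot s  //  \lnot ((p \to p) \lor (p \lor s)), s.
          branch 1.1.1 (add ((p \to p) \lor (p \lor s)), \lnot s):
            ((p \to p) \lor (p \lor s)): β-rule — branch into (p \to p)  //  (p \lor s).
              branch 1.1.1.1 (add (p \to p)):
                (p \to p): β-rule — branch into \lnot p  //  p.
                  branch 1.1.1.1.1 (add \lnot p):
                    ○ open, literals {p=0, r=0, s=0}.
                  branch 1.1.1.1.2 (add p):
                    ○ open, literals {p=1, r=0, s=0}.
              branch 1.1.1.2 (add (p \lor s)):
                (p \lor s): β-rule — branch into p  //  s.
                  branch 1.1.1.2.1 (add p):
                    ○ open, literals {p=1, r=0, s=0}.
                  branch 1.1.1.2.2 (add s):
                    × closes — contains both s and \lnot s.
          branch 1.1.2 (add \lnot ((p \to p) \lor (p \lor s)), s):
            \lnot ((p \to p) \lor (p \lor s)): α-rule — add \lnot (p \to p), \lnot (p \lor s).
            \lnot (p \to p): α-rule — add p, \lnot p.
            × closes — contains both p and \lnot p.
      branch 1.2 (add r):
        \lnot (((p \to p) \lor (p \lor s)) \leftrightarrow s): β-rule — branch into ((p \to p) \lor (p \lor s)), \lnot s  //  \lnot ((p \to p) \lor (p \lor s)), s.
          branch 1.2.1 (add ((p \to p) \lor (p \lor s)), \lnot s):
            ((p \to p) \lor (p \lor s)): β-rule — branch into (p \to p)  //  (p \lor s).
              branch 1.2.1.1 (add (p \to p)):
                (p \to p): β-rule — branch into \lnot p  //  p.
                  branch 1.2.1.1.1 (add \lnot p):
                    ○ open, literals {p=0, r=1, s=0}.
                  branch 1.2.1.1.2 (add p):
                    ○ open, literals {p=1, r=1, s=0}.
              branch 1.2.1.2 (add (p \lor s)):
                (p \lor s): β-rule — branch into p  //  s.
                  branch 1.2.1.2.1 (add p):
                    ○ open, literals {p=1, r=1, s=0}.
                  branch 1.2.1.2.2 (add s):
                    × closes — contains both s and \lnot s.
          branch 1.2.2 (add \lnot ((p \to p) \lor (p \lor s)), s):
            \lnot ((p \to p) \lor (p \lor s)): α-rule — add \lnot (p \to p), \lnot (p \lor s).
            \lnot (p \to p): α-rule — add p, \lnot p.
            × closes — contains both p and \lnot p.
  branch 2 (add ((p \land t) \lor \lnot p)):
    (r \to r): β-rule — branch into \lnot r  //  r.
      branch 2.1 (add \lnot r):
        ((p \land t) \lor \lnot p): β-rule — branch into (p \land t)  //  \lnot p.
          branch 2.1.1 (add (p \land t)):
            (p \land t): α-rule — add p, t.
            ○ open, literals {p=1, r=0, t=1}.
          branch 2.1.2 (add \lnot p):
            ○ open, literals {p=0, r=0}.
      branch 2.2 (add r):
        ((p \land t) \lor \lnot p): β-rule — branch into (p \land t)  //  \lnot p.
          branch 2.2.1 (add (p \land t)):
            (p \land t): α-rule — add p, t.
            ○ open, literals {p=1, r=1, t=1}.
          branch 2.2.2 (add \lnot p):
            ○ open, literals {p=0, r=1}.
4 branches closed, 10 open.
Each open branch fixes some atoms; the unmentioned ones are free. Counting distinct full assignments: branch {p=0, r=0, s=0} (q, t) contributes 4 new; branch {p=1, r=0, s=0} (q, t) contributes 4 new; branch {p=1, r=0, s=0} (q, t) contributes 0 new; branch {p=0, r=1, s=0} (q, t) contributes 4 new; branch {p=1, r=1, s=0} (q, t) contributes 4 new; branch {p=1, r=1, s=0} (q, t) contributes 0 new; branch {p=1, r=0, t=1} (s, q) contributes 2 new; branch {p=0, r=0} (s, q, t) contributes 4 new; branch {p=1, r=1, t=1} (s, q) contributes 2 new; branch {p=0, r=1} (s, q, t) contributes 4 new. Total: 28.

28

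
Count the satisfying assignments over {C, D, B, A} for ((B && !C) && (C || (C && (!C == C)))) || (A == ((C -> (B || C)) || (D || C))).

Initial set: {(((B && !C) && (C || (C && (!C == C)))) || (A == ((C -> (B || C)) || (D || C))))}.
(((B && !C) && (C || (C && (!C == C)))) || (A == ((C -> (B || C)) || (D || C)))): β-rule — branch into ((B && !C) && (C || (C && (!C == C))))  //  (A == ((C -> (B || C)) || (D || C))).
  branch 1 (add ((B && !C) && (C || (C && (!C == C))))):
    ((B && !C) && (C || (C && (!C == C)))): α-rule — add (B && !C), (C || (C && (!C == C))).
    (B && !C): α-rule — add B, !C.
    (C || (C && (!C == C))): β-rule — branch into C  //  (C && (!C == C)).
      branch 1.1 (add C):
        × closes — contains both C and !C.
      branch 1.2 (add (C && (!C == C))):
        (C && (!C == C)): α-rule — add C, (!C == C).
        × closes — contains both C and !C.
  branch 2 (add (A == ((C -> (B || C)) || (D || C)))):
    (A == ((C -> (B || C)) || (D || C))): β-rule — branch into A, ((C -> (B || C)) || (D || C))  //  !A, !((C -> (B || C)) || (D || C)).
      branch 2.1 (add A, ((C -> (B || C)) || (D || C))):
        ((C -> (B || C)) || (D || C)): β-rule — branch into (C -> (B || C))  //  (D || C).
          branch 2.1.1 (add (C -> (B || C))):
            (C -> (B || C)): β-rule — branch into !C  //  (B || C).
              branch 2.1.1.1 (add !C):
                ○ open, literals {A=true, C=false}.
              branch 2.1.1.2 (add (B || C)):
                (B || C): β-rule — branch into B  //  C.
                  branch 2.1.1.2.1 (add B):
                    ○ open, literals {A=true, B=true}.
                  branch 2.1.1.2.2 (add C):
                    ○ open, literals {A=true, C=true}.
          branch 2.1.2 (add (D || C)):
            (D || C): β-rule — branch into D  //  C.
              branch 2.1.2.1 (add D):
                ○ open, literals {A=true, D=true}.
              branch 2.1.2.2 (add C):
                ○ open, literals {A=true, C=true}.
      branch 2.2 (add !A, !((C -> (B || C)) || (D || C))):
        !((C -> (B || C)) || (D || C)): α-rule — add !(C -> (B || C)), !(D || C).
        !(C -> (B || C)): α-rule — add C, !(B || C).
        !(D || C): α-rule — add !D, !C.
        × closes — contains both C and !C.
3 branches closed, 5 open.
Each open branch fixes some atoms; the unmentioned ones are free. Counting distinct full assignments: branch {A=true, C=false} (D, B) contributes 4 new; branch {A=true, B=true} (C, D) contributes 2 new; branch {A=true, C=true} (D, B) contributes 2 new; branch {A=true, D=true} (C, B) contributes 0 new; branch {A=true, C=true} (D, B) contributes 0 new. Total: 8.

8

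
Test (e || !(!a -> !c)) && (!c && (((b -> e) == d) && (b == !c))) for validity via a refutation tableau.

Not valid

Assume the negation and expand:
Initial set: {!((e || !(!a -> !c)) && (!c && (((b -> e) == d) && (b == !c))))}.
!((e || !(!a -> !c)) && (!c && (((b -> e) == d) && (b == !c)))): β-rule — branch into !(e || !(!a -> !c))  //  !(!c && (((b -> e) == d) && (b == !c))).
  branch 1 (add !(e || !(!a -> !c))):
    !(e || !(!a -> !c)): α-rule — add !e, !!(!a -> !c).
    !!(!a -> !c): β-rule — branch into !!a  //  !c.
      branch 1.1 (add !!a):
        ○ open, literals {a=1, e=0}.
      branch 1.2 (add !c):
        ○ open, literals {c=0, e=0}.
  branch 2 (add !(!c && (((b -> e) == d) && (b == !c)))):
    !(!c && (((b -> e) == d) && (b == !c))): β-rule — branch into !!c  //  !(((b -> e) == d) && (b == !c)).
      branch 2.1 (add !!c):
        ○ open, literals {c=1}.
      branch 2.2 (add !(((b -> e) == d) && (b == !c))):
        !(((b -> e) == d) && (b == !c)): β-rule — branch into !((b -> e) == d)  //  !(b == !c).
          branch 2.2.1 (add !((b -> e) == d)):
            !((b -> e) == d): β-rule — branch into (b -> e), !d  //  !(b -> e), d.
              branch 2.2.1.1 (add (b -> e), !d):
                (b -> e): β-rule — branch into !b  //  e.
                  branch 2.2.1.1.1 (add !b):
                    ○ open, literals {b=0, d=0}.
                  branch 2.2.1.1.2 (add e):
                    ○ open, literals {d=0, e=1}.
              branch 2.2.1.2 (add !(b -> e), d):
                !(b -> e): α-rule — add b, !e.
                ○ open, literals {b=1, d=1, e=0}.
          branch 2.2.2 (add !(b == !c)):
            !(b == !c): β-rule — branch into b, !!c  //  !b, !c.
              branch 2.2.2.1 (add b, !!c):
                ○ open, literals {b=1, c=1}.
              branch 2.2.2.2 (add !b, !c):
                ○ open, literals {b=0, c=0}.
0 branches closed, 8 open.
An open branch gives a countermodel: a=1, e=0 (unmentioned atoms arbitrary); under it the original formula is false.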